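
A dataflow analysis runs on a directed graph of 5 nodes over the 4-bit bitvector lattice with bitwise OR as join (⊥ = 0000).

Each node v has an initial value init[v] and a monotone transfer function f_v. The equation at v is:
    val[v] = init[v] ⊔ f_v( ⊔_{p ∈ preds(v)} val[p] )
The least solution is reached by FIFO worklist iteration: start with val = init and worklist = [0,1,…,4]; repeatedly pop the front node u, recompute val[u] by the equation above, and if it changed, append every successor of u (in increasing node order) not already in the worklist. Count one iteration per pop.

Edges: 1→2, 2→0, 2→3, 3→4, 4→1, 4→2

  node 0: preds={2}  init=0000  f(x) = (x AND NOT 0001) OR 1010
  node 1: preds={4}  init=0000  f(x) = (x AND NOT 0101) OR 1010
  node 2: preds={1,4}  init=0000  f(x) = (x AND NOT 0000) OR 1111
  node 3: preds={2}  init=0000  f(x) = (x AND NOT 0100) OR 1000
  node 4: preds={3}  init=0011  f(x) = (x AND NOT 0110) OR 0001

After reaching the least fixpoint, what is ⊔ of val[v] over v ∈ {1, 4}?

Worklist (8 pops):
  #1 pop 0: in=0000 → 1010 (was 0000); enqueue []
  #2 pop 1: in=0011 → 1010 (was 0000); enqueue []
  #3 pop 2: in=1011 → 1111 (was 0000); enqueue [0]
  #4 pop 3: in=1111 → 1011 (was 0000); enqueue []
  #5 pop 4: in=1011 → 1011 (was 0011); enqueue [1,2]
  #6 pop 0: in=1111 → 1110 (was 1010); enqueue []
  #7 pop 1: in=1011 → 1010 (no change)
  #8 pop 2: in=1011 → 1111 (no change)

Fixpoint:
  val[0] = 1110
  val[1] = 1010
  val[2] = 1111
  val[3] = 1011
  val[4] = 1011

1011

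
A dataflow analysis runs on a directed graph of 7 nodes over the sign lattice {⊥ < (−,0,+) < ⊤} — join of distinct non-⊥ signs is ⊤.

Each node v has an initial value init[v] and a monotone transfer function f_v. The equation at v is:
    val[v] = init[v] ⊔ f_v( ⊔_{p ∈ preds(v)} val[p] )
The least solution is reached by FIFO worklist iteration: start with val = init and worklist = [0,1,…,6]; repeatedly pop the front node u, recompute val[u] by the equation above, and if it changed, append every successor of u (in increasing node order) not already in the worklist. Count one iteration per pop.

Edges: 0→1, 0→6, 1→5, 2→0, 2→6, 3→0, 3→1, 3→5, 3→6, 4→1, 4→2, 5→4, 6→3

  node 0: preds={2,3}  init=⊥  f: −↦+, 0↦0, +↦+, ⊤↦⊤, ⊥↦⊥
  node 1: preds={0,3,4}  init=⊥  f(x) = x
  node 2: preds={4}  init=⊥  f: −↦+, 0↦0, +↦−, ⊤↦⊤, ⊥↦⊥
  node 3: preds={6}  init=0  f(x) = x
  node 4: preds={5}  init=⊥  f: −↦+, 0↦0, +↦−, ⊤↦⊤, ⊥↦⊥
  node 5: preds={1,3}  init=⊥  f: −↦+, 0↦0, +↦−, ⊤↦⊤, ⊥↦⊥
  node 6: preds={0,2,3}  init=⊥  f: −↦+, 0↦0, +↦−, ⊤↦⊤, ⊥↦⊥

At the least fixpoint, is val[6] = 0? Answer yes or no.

yes

Trace (13 dequeues):
  [1] u=0 | in 0 | out 0 | prev ⊥ | push {}
  [2] u=1 | in 0 | out 0 | prev ⊥ | push {}
  [3] u=2 | in ⊥ | out ⊥ | ==
  [4] u=3 | in ⊥ | out 0 | ==
  [5] u=4 | in ⊥ | out ⊥ | ==
  [6] u=5 | in 0 | out 0 | prev ⊥ | push {4}
  [7] u=6 | in 0 | out 0 | prev ⊥ | push {3}
  [8] u=4 | in 0 | out 0 | prev ⊥ | push {1,2}
  [9] u=3 | in 0 | out 0 | ==
  [10] u=1 | in 0 | out 0 | ==
  [11] u=2 | in 0 | out 0 | prev ⊥ | push {0,6}
  [12] u=0 | in 0 | out 0 | ==
  [13] u=6 | in 0 | out 0 | ==

Converged values:
  [0] 0
  [1] 0
  [2] 0
  [3] 0
  [4] 0
  [5] 0
  [6] 0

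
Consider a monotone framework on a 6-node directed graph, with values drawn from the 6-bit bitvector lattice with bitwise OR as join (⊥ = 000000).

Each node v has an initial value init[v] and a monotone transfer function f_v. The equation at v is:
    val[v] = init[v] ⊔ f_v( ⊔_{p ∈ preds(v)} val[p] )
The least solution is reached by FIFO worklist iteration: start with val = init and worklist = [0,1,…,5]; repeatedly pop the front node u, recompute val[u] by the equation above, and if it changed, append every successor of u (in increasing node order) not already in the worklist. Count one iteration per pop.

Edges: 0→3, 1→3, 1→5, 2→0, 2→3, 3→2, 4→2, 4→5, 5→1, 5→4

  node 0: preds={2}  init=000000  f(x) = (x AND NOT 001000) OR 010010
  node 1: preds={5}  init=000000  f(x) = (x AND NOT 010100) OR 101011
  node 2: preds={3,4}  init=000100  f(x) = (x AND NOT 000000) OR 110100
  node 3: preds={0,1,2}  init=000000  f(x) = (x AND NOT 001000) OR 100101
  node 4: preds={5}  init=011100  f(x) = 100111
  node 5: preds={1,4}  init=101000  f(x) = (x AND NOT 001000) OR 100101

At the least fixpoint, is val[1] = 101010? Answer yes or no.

no

Trace (13 dequeues):
  [1] u=0 | in 000100 | out 010110 | prev 000000 | push {}
  [2] u=1 | in 101000 | out 101011 | prev 000000 | push {}
  [3] u=2 | in 011100 | out 111100 | prev 000100 | push {0}
  [4] u=3 | in 111111 | out 110111 | prev 000000 | push {2}
  [5] u=4 | in 101000 | out 111111 | prev 011100 | push {}
  [6] u=5 | in 111111 | out 111111 | prev 101000 | push {1,4}
  [7] u=0 | in 111100 | out 110110 | prev 010110 | push {3}
  [8] u=2 | in 111111 | out 111111 | prev 111100 | push {0}
  [9] u=1 | in 111111 | out 101011 | ==
  [10] u=4 | in 111111 | out 111111 | ==
  [11] u=3 | in 111111 | out 110111 | ==
  [12] u=0 | in 111111 | out 110111 | prev 110110 | push {3}
  [13] u=3 | in 111111 | out 110111 | ==

Converged values:
  [0] 110111
  [1] 101011
  [2] 111111
  [3] 110111
  [4] 111111
  [5] 111111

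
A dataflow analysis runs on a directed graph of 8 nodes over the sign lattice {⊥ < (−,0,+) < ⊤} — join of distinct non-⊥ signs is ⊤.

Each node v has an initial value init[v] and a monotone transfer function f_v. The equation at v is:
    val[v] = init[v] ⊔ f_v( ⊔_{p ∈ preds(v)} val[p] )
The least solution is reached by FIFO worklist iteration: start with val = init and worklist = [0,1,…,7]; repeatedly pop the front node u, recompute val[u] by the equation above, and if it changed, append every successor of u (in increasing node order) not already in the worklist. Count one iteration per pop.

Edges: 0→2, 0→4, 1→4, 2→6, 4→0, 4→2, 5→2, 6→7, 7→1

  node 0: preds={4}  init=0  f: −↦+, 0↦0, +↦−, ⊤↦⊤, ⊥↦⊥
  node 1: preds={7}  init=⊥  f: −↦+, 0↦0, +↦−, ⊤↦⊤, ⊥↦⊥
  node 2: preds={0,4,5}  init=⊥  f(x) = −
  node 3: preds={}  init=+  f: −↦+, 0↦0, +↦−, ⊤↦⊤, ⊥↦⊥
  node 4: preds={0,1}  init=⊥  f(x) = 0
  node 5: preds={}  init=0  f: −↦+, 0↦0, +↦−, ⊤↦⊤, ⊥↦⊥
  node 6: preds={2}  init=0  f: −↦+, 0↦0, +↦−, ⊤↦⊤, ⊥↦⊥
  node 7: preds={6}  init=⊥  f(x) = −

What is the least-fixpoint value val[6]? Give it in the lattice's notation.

Iteration log — 12 steps:
  step 1. node 0  ⊔preds=⊥  new=0  stable
  step 2. node 1  ⊔preds=⊥  new=⊥  stable
  step 3. node 2  ⊔preds=0  new=−  old=⊥  +wl: 
  step 4. node 3  ⊔preds=⊥  new=+  stable
  step 5. node 4  ⊔preds=0  new=0  old=⊥  +wl: 0,2
  step 6. node 5  ⊔preds=⊥  new=0  stable
  step 7. node 6  ⊔preds=−  new=⊤  old=0  +wl: 
  step 8. node 7  ⊔preds=⊤  new=−  old=⊥  +wl: 1
  step 9. node 0  ⊔preds=0  new=0  stable
  step 10. node 2  ⊔preds=0  new=−  stable
  step 11. node 1  ⊔preds=−  new=+  old=⊥  +wl: 4
  step 12. node 4  ⊔preds=⊤  new=0  stable

Least fixpoint reached:
  node 0: 0
  node 1: +
  node 2: −
  node 3: +
  node 4: 0
  node 5: 0
  node 6: ⊤
  node 7: −

⊤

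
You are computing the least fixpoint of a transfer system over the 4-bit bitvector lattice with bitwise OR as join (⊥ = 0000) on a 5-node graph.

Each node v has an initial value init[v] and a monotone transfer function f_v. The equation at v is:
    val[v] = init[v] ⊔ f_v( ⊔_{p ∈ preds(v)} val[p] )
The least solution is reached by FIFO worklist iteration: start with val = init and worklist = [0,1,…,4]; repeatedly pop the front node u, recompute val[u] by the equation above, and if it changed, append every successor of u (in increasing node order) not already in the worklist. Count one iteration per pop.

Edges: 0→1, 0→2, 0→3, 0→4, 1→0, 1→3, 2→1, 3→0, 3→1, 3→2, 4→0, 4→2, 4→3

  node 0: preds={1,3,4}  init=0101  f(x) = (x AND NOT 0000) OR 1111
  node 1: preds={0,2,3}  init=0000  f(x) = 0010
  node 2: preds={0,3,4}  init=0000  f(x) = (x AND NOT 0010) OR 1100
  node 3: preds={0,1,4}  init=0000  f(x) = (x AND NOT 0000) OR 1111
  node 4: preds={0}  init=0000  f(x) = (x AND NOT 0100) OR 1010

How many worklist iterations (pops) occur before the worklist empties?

9

Trace (9 dequeues):
  [1] u=0 | in 0000 | out 1111 | prev 0101 | push {}
  [2] u=1 | in 1111 | out 0010 | prev 0000 | push {0}
  [3] u=2 | in 1111 | out 1101 | prev 0000 | push {1}
  [4] u=3 | in 1111 | out 1111 | prev 0000 | push {2}
  [5] u=4 | in 1111 | out 1011 | prev 0000 | push {3}
  [6] u=0 | in 1111 | out 1111 | ==
  [7] u=1 | in 1111 | out 0010 | ==
  [8] u=2 | in 1111 | out 1101 | ==
  [9] u=3 | in 1111 | out 1111 | ==

Converged values:
  [0] 1111
  [1] 0010
  [2] 1101
  [3] 1111
  [4] 1011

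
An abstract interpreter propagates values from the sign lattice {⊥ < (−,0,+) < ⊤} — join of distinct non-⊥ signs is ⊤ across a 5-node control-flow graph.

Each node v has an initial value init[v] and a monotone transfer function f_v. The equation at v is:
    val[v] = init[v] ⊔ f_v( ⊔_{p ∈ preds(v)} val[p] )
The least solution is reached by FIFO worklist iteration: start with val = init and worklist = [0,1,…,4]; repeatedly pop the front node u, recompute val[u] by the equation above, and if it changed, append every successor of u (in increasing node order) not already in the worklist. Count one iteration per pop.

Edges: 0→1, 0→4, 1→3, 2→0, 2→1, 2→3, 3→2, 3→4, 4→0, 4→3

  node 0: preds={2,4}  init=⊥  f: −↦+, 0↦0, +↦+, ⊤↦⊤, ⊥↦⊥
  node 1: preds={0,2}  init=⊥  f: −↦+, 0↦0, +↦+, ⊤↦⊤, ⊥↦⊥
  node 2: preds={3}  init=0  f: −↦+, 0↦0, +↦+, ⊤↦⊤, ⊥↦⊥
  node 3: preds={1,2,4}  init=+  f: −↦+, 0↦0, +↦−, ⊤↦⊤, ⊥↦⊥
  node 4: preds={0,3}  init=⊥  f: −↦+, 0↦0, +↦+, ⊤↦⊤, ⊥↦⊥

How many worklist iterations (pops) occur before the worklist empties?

10

Worklist (10 pops):
  #1 pop 0: in=0 → 0 (was ⊥); enqueue []
  #2 pop 1: in=0 → 0 (was ⊥); enqueue []
  #3 pop 2: in=+ → ⊤ (was 0); enqueue [0,1]
  #4 pop 3: in=⊤ → ⊤ (was +); enqueue [2]
  #5 pop 4: in=⊤ → ⊤ (was ⊥); enqueue [3]
  #6 pop 0: in=⊤ → ⊤ (was 0); enqueue [4]
  #7 pop 1: in=⊤ → ⊤ (was 0); enqueue []
  #8 pop 2: in=⊤ → ⊤ (no change)
  #9 pop 3: in=⊤ → ⊤ (no change)
  #10 pop 4: in=⊤ → ⊤ (no change)

Fixpoint:
  val[0] = ⊤
  val[1] = ⊤
  val[2] = ⊤
  val[3] = ⊤
  val[4] = ⊤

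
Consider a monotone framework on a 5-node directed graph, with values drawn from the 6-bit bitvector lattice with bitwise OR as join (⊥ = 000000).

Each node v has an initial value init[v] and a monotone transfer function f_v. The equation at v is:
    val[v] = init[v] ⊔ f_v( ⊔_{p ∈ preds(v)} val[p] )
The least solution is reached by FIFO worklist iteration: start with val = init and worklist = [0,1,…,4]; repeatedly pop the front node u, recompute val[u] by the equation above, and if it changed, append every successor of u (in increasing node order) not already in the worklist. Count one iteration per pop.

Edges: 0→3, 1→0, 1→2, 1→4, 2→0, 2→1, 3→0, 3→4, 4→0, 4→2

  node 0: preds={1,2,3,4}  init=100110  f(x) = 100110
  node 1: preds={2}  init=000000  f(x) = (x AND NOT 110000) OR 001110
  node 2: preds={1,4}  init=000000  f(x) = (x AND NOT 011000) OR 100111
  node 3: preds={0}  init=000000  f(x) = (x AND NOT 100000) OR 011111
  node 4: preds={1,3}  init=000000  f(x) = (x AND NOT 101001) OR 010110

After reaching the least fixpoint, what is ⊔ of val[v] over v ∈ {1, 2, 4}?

111111

Iteration log — 10 steps:
  step 1. node 0  ⊔preds=000000  new=100110  stable
  step 2. node 1  ⊔preds=000000  new=001110  old=000000  +wl: 0
  step 3. node 2  ⊔preds=001110  new=100111  old=000000  +wl: 1
  step 4. node 3  ⊔preds=100110  new=011111  old=000000  +wl: 
  step 5. node 4  ⊔preds=011111  new=010110  old=000000  +wl: 2
  step 6. node 0  ⊔preds=111111  new=100110  stable
  step 7. node 1  ⊔preds=100111  new=001111  old=001110  +wl: 0,4
  step 8. node 2  ⊔preds=011111  new=100111  stable
  step 9. node 0  ⊔preds=111111  new=100110  stable
  step 10. node 4  ⊔preds=011111  new=010110  stable

Least fixpoint reached:
  node 0: 100110
  node 1: 001111
  node 2: 100111
  node 3: 011111
  node 4: 010110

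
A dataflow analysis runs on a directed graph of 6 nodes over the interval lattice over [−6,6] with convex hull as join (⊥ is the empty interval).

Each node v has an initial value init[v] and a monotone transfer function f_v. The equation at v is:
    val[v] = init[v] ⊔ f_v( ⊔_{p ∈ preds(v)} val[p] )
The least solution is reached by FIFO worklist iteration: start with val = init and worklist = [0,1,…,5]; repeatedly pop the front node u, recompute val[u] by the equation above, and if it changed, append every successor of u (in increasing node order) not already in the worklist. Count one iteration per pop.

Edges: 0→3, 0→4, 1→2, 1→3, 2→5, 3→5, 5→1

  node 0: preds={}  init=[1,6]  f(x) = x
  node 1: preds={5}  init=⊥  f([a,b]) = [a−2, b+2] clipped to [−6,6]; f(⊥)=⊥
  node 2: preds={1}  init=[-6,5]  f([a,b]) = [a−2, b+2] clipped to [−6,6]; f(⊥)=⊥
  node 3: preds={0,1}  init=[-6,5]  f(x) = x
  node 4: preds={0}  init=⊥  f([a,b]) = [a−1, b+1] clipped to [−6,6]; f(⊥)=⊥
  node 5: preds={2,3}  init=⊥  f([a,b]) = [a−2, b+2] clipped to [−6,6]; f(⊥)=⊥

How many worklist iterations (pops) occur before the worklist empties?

10

Iteration log — 10 steps:
  step 1. node 0  ⊔preds=⊥  new=[1,6]  stable
  step 2. node 1  ⊔preds=⊥  new=⊥  stable
  step 3. node 2  ⊔preds=⊥  new=[-6,5]  stable
  step 4. node 3  ⊔preds=[1,6]  new=[-6,6]  old=[-6,5]  +wl: 
  step 5. node 4  ⊔preds=[1,6]  new=[0,6]  old=⊥  +wl: 
  step 6. node 5  ⊔preds=[-6,6]  new=[-6,6]  old=⊥  +wl: 1
  step 7. node 1  ⊔preds=[-6,6]  new=[-6,6]  old=⊥  +wl: 2,3
  step 8. node 2  ⊔preds=[-6,6]  new=[-6,6]  old=[-6,5]  +wl: 5
  step 9. node 3  ⊔preds=[-6,6]  new=[-6,6]  stable
  step 10. node 5  ⊔preds=[-6,6]  new=[-6,6]  stable

Least fixpoint reached:
  node 0: [1,6]
  node 1: [-6,6]
  node 2: [-6,6]
  node 3: [-6,6]
  node 4: [0,6]
  node 5: [-6,6]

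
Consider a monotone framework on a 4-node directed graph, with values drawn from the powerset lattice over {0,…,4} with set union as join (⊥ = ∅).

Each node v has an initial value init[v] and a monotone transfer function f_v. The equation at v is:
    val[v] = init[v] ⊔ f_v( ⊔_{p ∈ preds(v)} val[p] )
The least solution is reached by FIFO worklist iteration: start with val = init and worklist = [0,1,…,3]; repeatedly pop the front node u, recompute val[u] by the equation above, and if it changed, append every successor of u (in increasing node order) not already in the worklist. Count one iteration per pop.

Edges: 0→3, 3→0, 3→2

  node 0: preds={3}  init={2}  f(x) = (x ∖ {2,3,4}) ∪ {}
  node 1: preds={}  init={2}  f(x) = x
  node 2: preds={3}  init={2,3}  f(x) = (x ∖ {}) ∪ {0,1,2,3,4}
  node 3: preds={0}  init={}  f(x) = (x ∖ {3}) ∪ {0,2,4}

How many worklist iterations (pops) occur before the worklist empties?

Trace (7 dequeues):
  [1] u=0 | in {} | out {2} | ==
  [2] u=1 | in {} | out {2} | ==
  [3] u=2 | in {} | out {0,1,2,3,4} | prev {2,3} | push {}
  [4] u=3 | in {2} | out {0,2,4} | prev {} | push {0,2}
  [5] u=0 | in {0,2,4} | out {0,2} | prev {2} | push {3}
  [6] u=2 | in {0,2,4} | out {0,1,2,3,4} | ==
  [7] u=3 | in {0,2} | out {0,2,4} | ==

Converged values:
  [0] {0,2}
  [1] {2}
  [2] {0,1,2,3,4}
  [3] {0,2,4}

7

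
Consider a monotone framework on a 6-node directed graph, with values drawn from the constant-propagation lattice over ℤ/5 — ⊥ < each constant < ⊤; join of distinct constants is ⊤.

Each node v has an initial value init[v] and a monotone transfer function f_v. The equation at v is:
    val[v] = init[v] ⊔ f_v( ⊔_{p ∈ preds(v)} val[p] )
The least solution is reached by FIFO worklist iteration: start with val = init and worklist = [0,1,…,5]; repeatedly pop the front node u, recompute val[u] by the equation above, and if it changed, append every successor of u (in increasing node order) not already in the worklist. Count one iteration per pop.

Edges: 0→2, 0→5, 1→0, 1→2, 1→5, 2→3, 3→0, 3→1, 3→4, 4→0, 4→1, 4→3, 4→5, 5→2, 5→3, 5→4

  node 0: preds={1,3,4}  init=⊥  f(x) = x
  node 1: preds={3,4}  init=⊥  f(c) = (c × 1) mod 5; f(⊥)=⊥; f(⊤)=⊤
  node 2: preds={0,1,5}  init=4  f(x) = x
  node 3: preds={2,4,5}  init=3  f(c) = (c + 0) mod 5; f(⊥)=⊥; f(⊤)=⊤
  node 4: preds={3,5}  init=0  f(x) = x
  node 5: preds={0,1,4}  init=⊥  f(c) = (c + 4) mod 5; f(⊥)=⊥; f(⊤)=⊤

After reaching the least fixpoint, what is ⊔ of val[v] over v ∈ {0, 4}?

Trace (11 dequeues):
  [1] u=0 | in ⊤ | out ⊤ | prev ⊥ | push {}
  [2] u=1 | in ⊤ | out ⊤ | prev ⊥ | push {0}
  [3] u=2 | in ⊤ | out ⊤ | prev 4 | push {}
  [4] u=3 | in ⊤ | out ⊤ | prev 3 | push {1}
  [5] u=4 | in ⊤ | out ⊤ | prev 0 | push {3}
  [6] u=5 | in ⊤ | out ⊤ | prev ⊥ | push {2,4}
  [7] u=0 | in ⊤ | out ⊤ | ==
  [8] u=1 | in ⊤ | out ⊤ | ==
  [9] u=3 | in ⊤ | out ⊤ | ==
  [10] u=2 | in ⊤ | out ⊤ | ==
  [11] u=4 | in ⊤ | out ⊤ | ==

Converged values:
  [0] ⊤
  [1] ⊤
  [2] ⊤
  [3] ⊤
  [4] ⊤
  [5] ⊤

⊤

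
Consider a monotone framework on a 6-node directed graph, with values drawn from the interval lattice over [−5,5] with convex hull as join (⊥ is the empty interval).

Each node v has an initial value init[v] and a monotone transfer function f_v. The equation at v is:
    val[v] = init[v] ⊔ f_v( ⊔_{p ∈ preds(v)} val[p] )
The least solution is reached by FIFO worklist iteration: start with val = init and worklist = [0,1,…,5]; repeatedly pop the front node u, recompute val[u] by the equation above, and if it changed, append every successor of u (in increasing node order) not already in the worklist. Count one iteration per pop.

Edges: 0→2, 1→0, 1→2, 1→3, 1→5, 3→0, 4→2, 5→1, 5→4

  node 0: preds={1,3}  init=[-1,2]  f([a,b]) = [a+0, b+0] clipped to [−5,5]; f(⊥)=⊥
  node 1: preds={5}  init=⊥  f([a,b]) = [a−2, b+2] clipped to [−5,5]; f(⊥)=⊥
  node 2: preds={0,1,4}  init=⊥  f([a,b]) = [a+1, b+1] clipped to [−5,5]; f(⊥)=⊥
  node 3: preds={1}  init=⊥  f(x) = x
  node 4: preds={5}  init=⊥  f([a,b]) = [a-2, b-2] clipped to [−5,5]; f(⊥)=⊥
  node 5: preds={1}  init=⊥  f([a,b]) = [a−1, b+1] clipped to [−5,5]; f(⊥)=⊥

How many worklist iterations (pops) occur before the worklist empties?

6

Iteration log — 6 steps:
  step 1. node 0  ⊔preds=⊥  new=[-1,2]  stable
  step 2. node 1  ⊔preds=⊥  new=⊥  stable
  step 3. node 2  ⊔preds=[-1,2]  new=[0,3]  old=⊥  +wl: 
  step 4. node 3  ⊔preds=⊥  new=⊥  stable
  step 5. node 4  ⊔preds=⊥  new=⊥  stable
  step 6. node 5  ⊔preds=⊥  new=⊥  stable

Least fixpoint reached:
  node 0: [-1,2]
  node 1: ⊥
  node 2: [0,3]
  node 3: ⊥
  node 4: ⊥
  node 5: ⊥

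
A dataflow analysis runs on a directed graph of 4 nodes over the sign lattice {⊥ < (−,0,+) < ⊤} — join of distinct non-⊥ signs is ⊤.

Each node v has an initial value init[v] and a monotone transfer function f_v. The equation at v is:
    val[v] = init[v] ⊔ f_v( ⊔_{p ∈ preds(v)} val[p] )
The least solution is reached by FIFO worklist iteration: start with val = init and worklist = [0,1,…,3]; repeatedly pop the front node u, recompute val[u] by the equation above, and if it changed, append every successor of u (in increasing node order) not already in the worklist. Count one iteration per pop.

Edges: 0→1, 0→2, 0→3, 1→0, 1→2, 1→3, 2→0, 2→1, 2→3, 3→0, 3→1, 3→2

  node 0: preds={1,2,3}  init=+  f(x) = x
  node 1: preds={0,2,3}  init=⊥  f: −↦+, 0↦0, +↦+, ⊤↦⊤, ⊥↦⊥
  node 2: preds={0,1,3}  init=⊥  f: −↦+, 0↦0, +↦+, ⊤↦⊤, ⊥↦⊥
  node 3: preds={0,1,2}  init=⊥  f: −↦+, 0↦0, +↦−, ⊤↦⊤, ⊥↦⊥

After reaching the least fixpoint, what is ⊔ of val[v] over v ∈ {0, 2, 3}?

Worklist (11 pops):
  #1 pop 0: in=⊥ → + (no change)
  #2 pop 1: in=+ → + (was ⊥); enqueue [0]
  #3 pop 2: in=+ → + (was ⊥); enqueue [1]
  #4 pop 3: in=+ → − (was ⊥); enqueue [2]
  #5 pop 0: in=⊤ → ⊤ (was +); enqueue [3]
  #6 pop 1: in=⊤ → ⊤ (was +); enqueue [0]
  #7 pop 2: in=⊤ → ⊤ (was +); enqueue [1]
  #8 pop 3: in=⊤ → ⊤ (was −); enqueue [2]
  #9 pop 0: in=⊤ → ⊤ (no change)
  #10 pop 1: in=⊤ → ⊤ (no change)
  #11 pop 2: in=⊤ → ⊤ (no change)

Fixpoint:
  val[0] = ⊤
  val[1] = ⊤
  val[2] = ⊤
  val[3] = ⊤

⊤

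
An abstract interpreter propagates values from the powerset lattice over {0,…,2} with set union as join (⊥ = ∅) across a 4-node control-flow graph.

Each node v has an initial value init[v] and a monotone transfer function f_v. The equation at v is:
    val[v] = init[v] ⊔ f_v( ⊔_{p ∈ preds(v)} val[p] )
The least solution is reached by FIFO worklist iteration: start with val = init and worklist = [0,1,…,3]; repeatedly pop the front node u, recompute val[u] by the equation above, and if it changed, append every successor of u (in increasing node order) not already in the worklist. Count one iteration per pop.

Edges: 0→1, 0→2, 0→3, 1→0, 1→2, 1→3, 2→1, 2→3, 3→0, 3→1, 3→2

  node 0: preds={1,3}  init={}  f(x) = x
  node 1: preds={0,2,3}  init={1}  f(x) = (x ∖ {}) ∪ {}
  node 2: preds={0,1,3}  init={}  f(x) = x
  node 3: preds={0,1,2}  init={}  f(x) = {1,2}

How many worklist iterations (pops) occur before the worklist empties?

9

Trace (9 dequeues):
  [1] u=0 | in {1} | out {1} | prev {} | push {}
  [2] u=1 | in {1} | out {1} | ==
  [3] u=2 | in {1} | out {1} | prev {} | push {1}
  [4] u=3 | in {1} | out {1,2} | prev {} | push {0,2}
  [5] u=1 | in {1,2} | out {1,2} | prev {1} | push {3}
  [6] u=0 | in {1,2} | out {1,2} | prev {1} | push {1}
  [7] u=2 | in {1,2} | out {1,2} | prev {1} | push {}
  [8] u=3 | in {1,2} | out {1,2} | ==
  [9] u=1 | in {1,2} | out {1,2} | ==

Converged values:
  [0] {1,2}
  [1] {1,2}
  [2] {1,2}
  [3] {1,2}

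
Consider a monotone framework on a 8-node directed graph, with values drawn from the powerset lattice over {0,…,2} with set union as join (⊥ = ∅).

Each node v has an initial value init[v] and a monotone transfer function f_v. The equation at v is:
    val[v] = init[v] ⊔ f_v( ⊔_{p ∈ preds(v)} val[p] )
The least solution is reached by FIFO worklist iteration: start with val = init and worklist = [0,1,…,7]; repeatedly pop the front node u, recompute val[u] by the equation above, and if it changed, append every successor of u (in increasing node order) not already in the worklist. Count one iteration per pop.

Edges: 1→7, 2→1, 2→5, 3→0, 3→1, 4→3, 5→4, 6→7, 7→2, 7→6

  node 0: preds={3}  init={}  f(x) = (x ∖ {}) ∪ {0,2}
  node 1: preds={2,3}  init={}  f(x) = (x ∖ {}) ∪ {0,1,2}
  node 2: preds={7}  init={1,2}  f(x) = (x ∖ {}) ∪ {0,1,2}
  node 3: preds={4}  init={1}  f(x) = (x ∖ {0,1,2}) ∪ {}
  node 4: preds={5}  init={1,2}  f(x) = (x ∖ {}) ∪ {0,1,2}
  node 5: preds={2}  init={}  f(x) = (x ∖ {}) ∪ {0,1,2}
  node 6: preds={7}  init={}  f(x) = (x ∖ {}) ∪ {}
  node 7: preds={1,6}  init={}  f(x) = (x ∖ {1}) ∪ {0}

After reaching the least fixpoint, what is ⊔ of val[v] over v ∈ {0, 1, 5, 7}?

{0,1,2}

Worklist (14 pops):
  #1 pop 0: in={1} → {0,1,2} (was {}); enqueue []
  #2 pop 1: in={1,2} → {0,1,2} (was {}); enqueue []
  #3 pop 2: in={} → {0,1,2} (was {1,2}); enqueue [1]
  #4 pop 3: in={1,2} → {1} (no change)
  #5 pop 4: in={} → {0,1,2} (was {1,2}); enqueue [3]
  #6 pop 5: in={0,1,2} → {0,1,2} (was {}); enqueue [4]
  #7 pop 6: in={} → {} (no change)
  #8 pop 7: in={0,1,2} → {0,2} (was {}); enqueue [2,6]
  #9 pop 1: in={0,1,2} → {0,1,2} (no change)
  #10 pop 3: in={0,1,2} → {1} (no change)
  #11 pop 4: in={0,1,2} → {0,1,2} (no change)
  #12 pop 2: in={0,2} → {0,1,2} (no change)
  #13 pop 6: in={0,2} → {0,2} (was {}); enqueue [7]
  #14 pop 7: in={0,1,2} → {0,2} (no change)

Fixpoint:
  val[0] = {0,1,2}
  val[1] = {0,1,2}
  val[2] = {0,1,2}
  val[3] = {1}
  val[4] = {0,1,2}
  val[5] = {0,1,2}
  val[6] = {0,2}
  val[7] = {0,2}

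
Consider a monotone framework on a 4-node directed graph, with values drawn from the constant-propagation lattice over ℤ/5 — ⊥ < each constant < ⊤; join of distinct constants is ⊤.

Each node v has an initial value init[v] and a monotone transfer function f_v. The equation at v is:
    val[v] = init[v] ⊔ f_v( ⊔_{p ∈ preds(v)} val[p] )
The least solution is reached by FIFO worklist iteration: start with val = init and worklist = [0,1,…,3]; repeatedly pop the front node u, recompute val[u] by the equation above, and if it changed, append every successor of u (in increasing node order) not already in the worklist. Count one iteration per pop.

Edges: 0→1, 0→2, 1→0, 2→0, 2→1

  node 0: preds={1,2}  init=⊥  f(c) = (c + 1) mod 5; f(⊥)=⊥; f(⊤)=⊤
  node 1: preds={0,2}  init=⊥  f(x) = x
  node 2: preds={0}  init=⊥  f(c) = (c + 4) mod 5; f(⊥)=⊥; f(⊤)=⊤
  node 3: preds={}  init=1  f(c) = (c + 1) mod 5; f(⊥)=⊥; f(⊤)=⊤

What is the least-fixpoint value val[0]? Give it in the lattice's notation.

Iteration log — 4 steps:
  step 1. node 0  ⊔preds=⊥  new=⊥  stable
  step 2. node 1  ⊔preds=⊥  new=⊥  stable
  step 3. node 2  ⊔preds=⊥  new=⊥  stable
  step 4. node 3  ⊔preds=⊥  new=1  stable

Least fixpoint reached:
  node 0: ⊥
  node 1: ⊥
  node 2: ⊥
  node 3: 1

⊥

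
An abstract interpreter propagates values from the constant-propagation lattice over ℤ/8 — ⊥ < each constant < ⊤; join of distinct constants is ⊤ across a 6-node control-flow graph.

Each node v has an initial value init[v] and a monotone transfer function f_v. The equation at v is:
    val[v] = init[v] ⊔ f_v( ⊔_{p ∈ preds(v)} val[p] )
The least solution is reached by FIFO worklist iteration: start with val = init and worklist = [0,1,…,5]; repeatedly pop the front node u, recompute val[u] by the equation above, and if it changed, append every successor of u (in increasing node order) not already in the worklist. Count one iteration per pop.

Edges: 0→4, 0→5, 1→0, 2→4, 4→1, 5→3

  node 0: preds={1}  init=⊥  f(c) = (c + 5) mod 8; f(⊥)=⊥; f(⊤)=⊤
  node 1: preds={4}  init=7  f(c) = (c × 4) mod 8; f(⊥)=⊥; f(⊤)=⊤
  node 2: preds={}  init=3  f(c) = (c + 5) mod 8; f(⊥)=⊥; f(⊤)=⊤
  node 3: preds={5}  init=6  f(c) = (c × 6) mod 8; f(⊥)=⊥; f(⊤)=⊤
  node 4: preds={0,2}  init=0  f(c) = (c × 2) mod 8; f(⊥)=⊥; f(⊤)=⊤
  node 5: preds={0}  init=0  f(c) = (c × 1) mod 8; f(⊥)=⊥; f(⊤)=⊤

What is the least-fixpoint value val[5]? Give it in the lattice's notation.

⊤

Iteration log — 11 steps:
  step 1. node 0  ⊔preds=7  new=4  old=⊥  +wl: 
  step 2. node 1  ⊔preds=0  new=⊤  old=7  +wl: 0
  step 3. node 2  ⊔preds=⊥  new=3  stable
  step 4. node 3  ⊔preds=0  new=⊤  old=6  +wl: 
  step 5. node 4  ⊔preds=⊤  new=⊤  old=0  +wl: 1
  step 6. node 5  ⊔preds=4  new=⊤  old=0  +wl: 3
  step 7. node 0  ⊔preds=⊤  new=⊤  old=4  +wl: 4,5
  step 8. node 1  ⊔preds=⊤  new=⊤  stable
  step 9. node 3  ⊔preds=⊤  new=⊤  stable
  step 10. node 4  ⊔preds=⊤  new=⊤  stable
  step 11. node 5  ⊔preds=⊤  new=⊤  stable

Least fixpoint reached:
  node 0: ⊤
  node 1: ⊤
  node 2: 3
  node 3: ⊤
  node 4: ⊤
  node 5: ⊤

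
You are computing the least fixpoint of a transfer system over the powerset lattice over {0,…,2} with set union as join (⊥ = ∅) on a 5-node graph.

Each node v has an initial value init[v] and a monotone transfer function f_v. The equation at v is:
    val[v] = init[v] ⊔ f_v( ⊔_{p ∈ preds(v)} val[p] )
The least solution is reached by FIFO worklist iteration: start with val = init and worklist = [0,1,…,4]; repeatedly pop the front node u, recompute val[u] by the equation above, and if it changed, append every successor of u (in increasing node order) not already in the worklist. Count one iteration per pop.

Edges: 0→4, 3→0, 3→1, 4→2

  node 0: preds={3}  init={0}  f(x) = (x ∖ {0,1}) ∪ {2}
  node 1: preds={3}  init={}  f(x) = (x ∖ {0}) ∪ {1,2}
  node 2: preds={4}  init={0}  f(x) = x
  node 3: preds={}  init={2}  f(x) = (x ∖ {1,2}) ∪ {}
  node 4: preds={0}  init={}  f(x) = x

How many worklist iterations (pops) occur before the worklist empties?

Iteration log — 6 steps:
  step 1. node 0  ⊔preds={2}  new={0,2}  old={0}  +wl: 
  step 2. node 1  ⊔preds={2}  new={1,2}  old={}  +wl: 
  step 3. node 2  ⊔preds={}  new={0}  stable
  step 4. node 3  ⊔preds={}  new={2}  stable
  step 5. node 4  ⊔preds={0,2}  new={0,2}  old={}  +wl: 2
  step 6. node 2  ⊔preds={0,2}  new={0,2}  old={0}  +wl: 

Least fixpoint reached:
  node 0: {0,2}
  node 1: {1,2}
  node 2: {0,2}
  node 3: {2}
  node 4: {0,2}

6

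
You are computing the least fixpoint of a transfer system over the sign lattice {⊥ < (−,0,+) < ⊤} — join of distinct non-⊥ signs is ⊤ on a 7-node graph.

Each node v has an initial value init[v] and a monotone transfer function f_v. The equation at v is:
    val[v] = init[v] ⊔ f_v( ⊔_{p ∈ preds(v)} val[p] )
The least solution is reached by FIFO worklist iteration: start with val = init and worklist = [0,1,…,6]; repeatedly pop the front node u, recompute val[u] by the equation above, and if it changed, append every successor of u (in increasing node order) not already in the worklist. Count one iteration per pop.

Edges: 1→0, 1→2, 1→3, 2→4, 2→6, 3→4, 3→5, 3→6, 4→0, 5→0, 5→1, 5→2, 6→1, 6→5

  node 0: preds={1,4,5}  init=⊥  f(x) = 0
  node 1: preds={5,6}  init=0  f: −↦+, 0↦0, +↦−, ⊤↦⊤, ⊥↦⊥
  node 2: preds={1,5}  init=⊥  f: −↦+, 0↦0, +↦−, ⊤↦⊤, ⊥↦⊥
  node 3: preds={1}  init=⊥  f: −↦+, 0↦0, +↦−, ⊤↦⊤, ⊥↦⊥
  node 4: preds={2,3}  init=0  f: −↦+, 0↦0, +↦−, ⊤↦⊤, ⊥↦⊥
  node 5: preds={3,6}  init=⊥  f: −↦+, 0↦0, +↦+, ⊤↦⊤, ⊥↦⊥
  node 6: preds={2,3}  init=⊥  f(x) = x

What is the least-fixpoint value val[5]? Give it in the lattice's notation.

Worklist (11 pops):
  #1 pop 0: in=0 → 0 (was ⊥); enqueue []
  #2 pop 1: in=⊥ → 0 (no change)
  #3 pop 2: in=0 → 0 (was ⊥); enqueue []
  #4 pop 3: in=0 → 0 (was ⊥); enqueue []
  #5 pop 4: in=0 → 0 (no change)
  #6 pop 5: in=0 → 0 (was ⊥); enqueue [0,1,2]
  #7 pop 6: in=0 → 0 (was ⊥); enqueue [5]
  #8 pop 0: in=0 → 0 (no change)
  #9 pop 1: in=0 → 0 (no change)
  #10 pop 2: in=0 → 0 (no change)
  #11 pop 5: in=0 → 0 (no change)

Fixpoint:
  val[0] = 0
  val[1] = 0
  val[2] = 0
  val[3] = 0
  val[4] = 0
  val[5] = 0
  val[6] = 0

0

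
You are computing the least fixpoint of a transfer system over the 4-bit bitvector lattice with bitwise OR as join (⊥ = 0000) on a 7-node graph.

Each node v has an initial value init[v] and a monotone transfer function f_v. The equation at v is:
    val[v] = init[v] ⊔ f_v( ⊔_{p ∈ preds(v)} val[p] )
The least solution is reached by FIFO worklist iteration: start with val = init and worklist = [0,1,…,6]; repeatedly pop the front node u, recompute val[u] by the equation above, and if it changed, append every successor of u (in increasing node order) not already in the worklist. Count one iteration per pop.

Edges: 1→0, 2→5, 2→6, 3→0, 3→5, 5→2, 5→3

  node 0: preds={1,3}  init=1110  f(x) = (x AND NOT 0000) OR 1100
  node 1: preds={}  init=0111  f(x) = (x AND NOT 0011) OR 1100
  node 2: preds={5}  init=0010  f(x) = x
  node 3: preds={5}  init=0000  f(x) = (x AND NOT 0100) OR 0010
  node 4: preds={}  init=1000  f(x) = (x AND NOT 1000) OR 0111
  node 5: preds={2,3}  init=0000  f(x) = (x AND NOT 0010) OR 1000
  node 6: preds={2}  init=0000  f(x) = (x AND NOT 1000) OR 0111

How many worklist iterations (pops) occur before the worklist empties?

Iteration log — 13 steps:
  step 1. node 0  ⊔preds=0111  new=1111  old=1110  +wl: 
  step 2. node 1  ⊔preds=0000  new=1111  old=0111  +wl: 0
  step 3. node 2  ⊔preds=0000  new=0010  stable
  step 4. node 3  ⊔preds=0000  new=0010  old=0000  +wl: 
  step 5. node 4  ⊔preds=0000  new=1111  old=1000  +wl: 
  step 6. node 5  ⊔preds=0010  new=1000  old=0000  +wl: 2,3
  step 7. node 6  ⊔preds=0010  new=0111  old=0000  +wl: 
  step 8. node 0  ⊔preds=1111  new=1111  stable
  step 9. node 2  ⊔preds=1000  new=1010  old=0010  +wl: 5,6
  step 10. node 3  ⊔preds=1000  new=1010  old=0010  +wl: 0
  step 11. node 5  ⊔preds=1010  new=1000  stable
  step 12. node 6  ⊔preds=1010  new=0111  stable
  step 13. node 0  ⊔preds=1111  new=1111  stable

Least fixpoint reached:
  node 0: 1111
  node 1: 1111
  node 2: 1010
  node 3: 1010
  node 4: 1111
  node 5: 1000
  node 6: 0111

13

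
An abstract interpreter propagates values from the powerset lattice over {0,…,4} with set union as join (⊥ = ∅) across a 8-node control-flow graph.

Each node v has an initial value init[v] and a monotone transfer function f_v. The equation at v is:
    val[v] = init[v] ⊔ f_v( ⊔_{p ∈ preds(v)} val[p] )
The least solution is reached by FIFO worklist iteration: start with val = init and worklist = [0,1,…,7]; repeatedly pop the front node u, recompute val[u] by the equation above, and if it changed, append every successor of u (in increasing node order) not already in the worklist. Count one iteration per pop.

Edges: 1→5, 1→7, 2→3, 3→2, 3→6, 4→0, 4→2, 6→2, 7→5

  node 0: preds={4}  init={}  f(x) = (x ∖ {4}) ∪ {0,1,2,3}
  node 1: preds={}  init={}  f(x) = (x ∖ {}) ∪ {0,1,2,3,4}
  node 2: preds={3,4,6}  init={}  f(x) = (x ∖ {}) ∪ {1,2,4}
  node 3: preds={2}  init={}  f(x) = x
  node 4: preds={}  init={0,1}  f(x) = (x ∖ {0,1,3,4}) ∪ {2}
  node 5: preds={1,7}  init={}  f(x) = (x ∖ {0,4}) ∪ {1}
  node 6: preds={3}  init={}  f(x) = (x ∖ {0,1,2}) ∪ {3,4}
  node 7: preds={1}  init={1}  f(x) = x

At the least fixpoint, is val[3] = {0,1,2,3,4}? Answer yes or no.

yes

Trace (14 dequeues):
  [1] u=0 | in {0,1} | out {0,1,2,3} | prev {} | push {}
  [2] u=1 | in {} | out {0,1,2,3,4} | prev {} | push {}
  [3] u=2 | in {0,1} | out {0,1,2,4} | prev {} | push {}
  [4] u=3 | in {0,1,2,4} | out {0,1,2,4} | prev {} | push {2}
  [5] u=4 | in {} | out {0,1,2} | prev {0,1} | push {0}
  [6] u=5 | in {0,1,2,3,4} | out {1,2,3} | prev {} | push {}
  [7] u=6 | in {0,1,2,4} | out {3,4} | prev {} | push {}
  [8] u=7 | in {0,1,2,3,4} | out {0,1,2,3,4} | prev {1} | push {5}
  [9] u=2 | in {0,1,2,3,4} | out {0,1,2,3,4} | prev {0,1,2,4} | push {3}
  [10] u=0 | in {0,1,2} | out {0,1,2,3} | ==
  [11] u=5 | in {0,1,2,3,4} | out {1,2,3} | ==
  [12] u=3 | in {0,1,2,3,4} | out {0,1,2,3,4} | prev {0,1,2,4} | push {2,6}
  [13] u=2 | in {0,1,2,3,4} | out {0,1,2,3,4} | ==
  [14] u=6 | in {0,1,2,3,4} | out {3,4} | ==

Converged values:
  [0] {0,1,2,3}
  [1] {0,1,2,3,4}
  [2] {0,1,2,3,4}
  [3] {0,1,2,3,4}
  [4] {0,1,2}
  [5] {1,2,3}
  [6] {3,4}
  [7] {0,1,2,3,4}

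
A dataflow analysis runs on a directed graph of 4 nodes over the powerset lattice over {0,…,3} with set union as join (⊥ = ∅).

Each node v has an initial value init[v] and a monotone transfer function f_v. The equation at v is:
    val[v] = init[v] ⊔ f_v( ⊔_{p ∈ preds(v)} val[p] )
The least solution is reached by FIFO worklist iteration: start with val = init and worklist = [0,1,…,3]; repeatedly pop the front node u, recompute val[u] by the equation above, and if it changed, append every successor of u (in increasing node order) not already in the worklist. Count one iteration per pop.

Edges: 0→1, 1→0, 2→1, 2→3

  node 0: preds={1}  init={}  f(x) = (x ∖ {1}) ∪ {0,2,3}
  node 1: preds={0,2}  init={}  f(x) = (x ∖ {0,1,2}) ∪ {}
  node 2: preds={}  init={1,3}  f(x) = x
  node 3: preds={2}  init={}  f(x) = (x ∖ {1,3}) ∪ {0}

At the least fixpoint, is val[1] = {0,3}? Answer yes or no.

no

Iteration log — 5 steps:
  step 1. node 0  ⊔preds={}  new={0,2,3}  old={}  +wl: 
  step 2. node 1  ⊔preds={0,1,2,3}  new={3}  old={}  +wl: 0
  step 3. node 2  ⊔preds={}  new={1,3}  stable
  step 4. node 3  ⊔preds={1,3}  new={0}  old={}  +wl: 
  step 5. node 0  ⊔preds={3}  new={0,2,3}  stable

Least fixpoint reached:
  node 0: {0,2,3}
  node 1: {3}
  node 2: {1,3}
  node 3: {0}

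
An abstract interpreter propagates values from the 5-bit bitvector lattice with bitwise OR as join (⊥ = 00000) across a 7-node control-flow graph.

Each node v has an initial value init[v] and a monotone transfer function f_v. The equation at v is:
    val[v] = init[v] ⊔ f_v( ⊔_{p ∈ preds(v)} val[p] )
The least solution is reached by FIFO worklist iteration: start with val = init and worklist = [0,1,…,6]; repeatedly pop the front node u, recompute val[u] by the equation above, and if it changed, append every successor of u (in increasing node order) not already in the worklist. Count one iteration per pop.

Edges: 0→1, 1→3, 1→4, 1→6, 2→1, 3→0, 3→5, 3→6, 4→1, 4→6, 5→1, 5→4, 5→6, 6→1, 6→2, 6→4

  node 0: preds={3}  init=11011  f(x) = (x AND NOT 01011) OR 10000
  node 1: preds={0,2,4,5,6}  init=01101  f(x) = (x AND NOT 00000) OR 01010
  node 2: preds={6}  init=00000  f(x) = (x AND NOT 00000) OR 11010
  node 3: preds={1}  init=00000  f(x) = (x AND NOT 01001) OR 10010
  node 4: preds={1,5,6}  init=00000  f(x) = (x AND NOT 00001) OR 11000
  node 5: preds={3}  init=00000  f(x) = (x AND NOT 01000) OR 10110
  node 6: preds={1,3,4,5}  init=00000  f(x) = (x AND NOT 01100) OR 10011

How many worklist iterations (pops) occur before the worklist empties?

12

Worklist (12 pops):
  #1 pop 0: in=00000 → 11011 (no change)
  #2 pop 1: in=11011 → 11111 (was 01101); enqueue []
  #3 pop 2: in=00000 → 11010 (was 00000); enqueue [1]
  #4 pop 3: in=11111 → 10110 (was 00000); enqueue [0]
  #5 pop 4: in=11111 → 11110 (was 00000); enqueue []
  #6 pop 5: in=10110 → 10110 (was 00000); enqueue [4]
  #7 pop 6: in=11111 → 10011 (was 00000); enqueue [2]
  #8 pop 1: in=11111 → 11111 (no change)
  #9 pop 0: in=10110 → 11111 (was 11011); enqueue [1]
  #10 pop 4: in=11111 → 11110 (no change)
  #11 pop 2: in=10011 → 11011 (was 11010); enqueue []
  #12 pop 1: in=11111 → 11111 (no change)

Fixpoint:
  val[0] = 11111
  val[1] = 11111
  val[2] = 11011
  val[3] = 10110
  val[4] = 11110
  val[5] = 10110
  val[6] = 10011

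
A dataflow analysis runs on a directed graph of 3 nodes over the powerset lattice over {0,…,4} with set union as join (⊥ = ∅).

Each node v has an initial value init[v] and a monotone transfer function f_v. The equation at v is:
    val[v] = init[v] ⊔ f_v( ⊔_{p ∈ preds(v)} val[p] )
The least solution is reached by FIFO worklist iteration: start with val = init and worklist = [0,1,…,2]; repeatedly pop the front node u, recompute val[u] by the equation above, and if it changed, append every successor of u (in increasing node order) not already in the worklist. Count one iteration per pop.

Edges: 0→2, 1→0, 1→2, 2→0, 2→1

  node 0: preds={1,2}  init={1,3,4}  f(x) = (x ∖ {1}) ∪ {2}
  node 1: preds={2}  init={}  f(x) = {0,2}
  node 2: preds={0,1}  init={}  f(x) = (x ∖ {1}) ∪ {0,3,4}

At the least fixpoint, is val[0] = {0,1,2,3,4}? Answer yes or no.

yes

Worklist (6 pops):
  #1 pop 0: in={} → {1,2,3,4} (was {1,3,4}); enqueue []
  #2 pop 1: in={} → {0,2} (was {}); enqueue [0]
  #3 pop 2: in={0,1,2,3,4} → {0,2,3,4} (was {}); enqueue [1]
  #4 pop 0: in={0,2,3,4} → {0,1,2,3,4} (was {1,2,3,4}); enqueue [2]
  #5 pop 1: in={0,2,3,4} → {0,2} (no change)
  #6 pop 2: in={0,1,2,3,4} → {0,2,3,4} (no change)

Fixpoint:
  val[0] = {0,1,2,3,4}
  val[1] = {0,2}
  val[2] = {0,2,3,4}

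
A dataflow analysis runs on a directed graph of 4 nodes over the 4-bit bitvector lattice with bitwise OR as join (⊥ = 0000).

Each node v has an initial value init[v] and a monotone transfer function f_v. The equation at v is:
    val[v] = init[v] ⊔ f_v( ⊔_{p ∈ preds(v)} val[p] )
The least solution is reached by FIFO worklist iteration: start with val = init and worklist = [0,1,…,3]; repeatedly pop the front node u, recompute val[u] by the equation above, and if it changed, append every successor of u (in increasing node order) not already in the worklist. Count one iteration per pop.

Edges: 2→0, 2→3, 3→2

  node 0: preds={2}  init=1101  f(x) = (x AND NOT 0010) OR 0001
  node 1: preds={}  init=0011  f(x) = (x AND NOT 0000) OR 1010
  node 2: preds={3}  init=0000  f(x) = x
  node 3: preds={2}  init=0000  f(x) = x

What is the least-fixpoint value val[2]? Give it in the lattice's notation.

0000

Iteration log — 4 steps:
  step 1. node 0  ⊔preds=0000  new=1101  stable
  step 2. node 1  ⊔preds=0000  new=1011  old=0011  +wl: 
  step 3. node 2  ⊔preds=0000  new=0000  stable
  step 4. node 3  ⊔preds=0000  new=0000  stable

Least fixpoint reached:
  node 0: 1101
  node 1: 1011
  node 2: 0000
  node 3: 0000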